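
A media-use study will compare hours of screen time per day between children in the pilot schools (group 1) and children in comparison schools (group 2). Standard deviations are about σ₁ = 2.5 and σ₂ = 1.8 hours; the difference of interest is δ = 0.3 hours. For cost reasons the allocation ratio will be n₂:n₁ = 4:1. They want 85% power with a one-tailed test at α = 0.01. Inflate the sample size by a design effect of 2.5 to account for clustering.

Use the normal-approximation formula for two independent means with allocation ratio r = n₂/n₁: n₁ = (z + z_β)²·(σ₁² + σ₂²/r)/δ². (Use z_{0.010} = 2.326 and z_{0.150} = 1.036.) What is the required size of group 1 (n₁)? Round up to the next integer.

n₁ = (z_α + z_β)² · (σ₁² + σ₂²/r) / δ²
   = (2.326 + 1.036)² · (2.5² + 1.8²/4) / 0.3²
   = 11.3030 · (6.25 + 0.81) / 0.09
   = 11.3030 · 7.06 / 0.09
   = 886.66
Design effect: 2.5 × 886.66 = 2216.65.
Round up → n₁ = 2217; n₂ = r·n₁ = 4 × 2217 = 8868.

n₁ = 2217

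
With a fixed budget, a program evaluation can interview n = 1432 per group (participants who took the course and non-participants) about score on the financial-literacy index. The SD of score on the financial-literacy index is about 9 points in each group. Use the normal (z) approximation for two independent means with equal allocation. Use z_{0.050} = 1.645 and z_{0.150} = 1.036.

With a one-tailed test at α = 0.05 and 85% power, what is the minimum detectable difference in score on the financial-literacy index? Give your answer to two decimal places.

Minimum detectable difference ≈ 0.90 points

δ = (z_α + z_β) · √((σ₁²+σ₂²)/n)
  = (1.645 + 1.036) · √(162/1432)
  = 2.681 · √0.11313
  = 2.681 · 0.3363
  = 0.9017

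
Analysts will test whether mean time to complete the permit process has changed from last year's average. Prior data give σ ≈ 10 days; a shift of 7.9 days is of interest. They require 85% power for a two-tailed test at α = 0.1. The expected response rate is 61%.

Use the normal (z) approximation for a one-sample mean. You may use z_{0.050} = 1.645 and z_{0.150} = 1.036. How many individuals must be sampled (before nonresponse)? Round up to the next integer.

n = 19

n = (z_{α/2} + z_β)² · σ² / δ²
  = (1.645 + 1.036)² · 10² / 7.9²
  = 7.1878 · 100 / 62.41
  = 11.52
Adjust for 61% response: 11.52 / 0.61 = 18.88.
Round up → n = 19.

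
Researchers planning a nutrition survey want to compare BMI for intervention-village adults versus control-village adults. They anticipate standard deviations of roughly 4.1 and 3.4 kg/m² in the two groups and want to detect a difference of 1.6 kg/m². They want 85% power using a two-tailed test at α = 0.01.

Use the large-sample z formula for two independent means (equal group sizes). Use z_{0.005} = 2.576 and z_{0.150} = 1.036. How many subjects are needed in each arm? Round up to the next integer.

n = (z_{α/2} + z_β)² · (σ₁² + σ₂²) / δ²
  = (2.576 + 1.036)² · (4.1² + 3.4² = 28.37) / 1.6²
  = 13.0465 · 28.37 / 2.56
  = 144.58
Round up → n = 145 per group.

n = 145 per group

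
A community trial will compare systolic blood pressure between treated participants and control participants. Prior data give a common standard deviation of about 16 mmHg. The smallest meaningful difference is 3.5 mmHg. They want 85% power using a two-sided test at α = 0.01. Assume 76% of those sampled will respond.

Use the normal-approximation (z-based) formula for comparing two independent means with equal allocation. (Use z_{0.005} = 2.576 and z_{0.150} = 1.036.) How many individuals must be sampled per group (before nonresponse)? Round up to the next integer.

n = 718 per group

n = (z_{α/2} + z_β)² · (σ₁² + σ₂²) / δ²
  = (2.576 + 1.036)² · (2·16² = 512) / 3.5²
  = 13.0465 · 512 / 12.25
  = 545.29
Adjust for 76% response: 545.29 / 0.76 = 717.49.
Round up → n = 718 per group.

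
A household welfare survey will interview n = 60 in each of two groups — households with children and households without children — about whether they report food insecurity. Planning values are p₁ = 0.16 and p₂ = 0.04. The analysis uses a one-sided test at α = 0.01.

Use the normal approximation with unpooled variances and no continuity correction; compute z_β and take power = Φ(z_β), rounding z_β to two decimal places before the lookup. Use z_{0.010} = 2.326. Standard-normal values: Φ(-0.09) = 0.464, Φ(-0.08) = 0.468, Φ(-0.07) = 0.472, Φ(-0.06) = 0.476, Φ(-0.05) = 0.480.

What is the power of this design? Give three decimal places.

Power ≈ 0.464

z_β = |p₁−p₂|·√(n/[p₁q₁+p₂q₂]) − z_α
    = 0.12 · √(60/0.1728) − 2.326
    = 0.12 · 18.6339 − 2.326
    = 2.2361 − 2.326 = -0.0899 → -0.09
Power = Φ(-0.09) = 0.464.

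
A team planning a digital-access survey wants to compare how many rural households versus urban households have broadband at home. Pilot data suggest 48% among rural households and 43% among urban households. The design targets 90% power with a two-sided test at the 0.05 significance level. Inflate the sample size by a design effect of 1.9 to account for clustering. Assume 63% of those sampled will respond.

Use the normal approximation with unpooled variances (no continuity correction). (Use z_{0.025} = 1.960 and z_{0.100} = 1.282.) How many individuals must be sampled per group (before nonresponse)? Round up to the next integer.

n = (z_{α/2} + z_β)² · [p₁(1−p₁) + p₂(1−p₂)] / (p₁ − p₂)²
  = (1.960 + 1.282)² · (0.48·0.52 + 0.43·0.57) / (0.05)²
  = (3.242)² · (0.2496 + 0.2451) / 0.0025
  = 10.5106 · 0.4947 / 0.0025
  = 2079.83
Design effect: 1.9 × 2079.83 = 3951.68.
Adjust for 63% response: 3951.68 / 0.63 = 6272.50.
Round up → n = 6273 per group.

n = 6273 per group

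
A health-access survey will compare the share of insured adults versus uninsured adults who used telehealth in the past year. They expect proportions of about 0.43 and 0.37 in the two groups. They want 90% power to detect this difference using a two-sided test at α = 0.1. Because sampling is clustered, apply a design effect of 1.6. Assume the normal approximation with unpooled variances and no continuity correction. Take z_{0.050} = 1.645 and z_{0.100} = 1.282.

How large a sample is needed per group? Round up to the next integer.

n = (z_{α/2} + z_β)² · [p₁(1−p₁) + p₂(1−p₂)] / (p₁ − p₂)²
  = (1.645 + 1.282)² · (0.43·0.57 + 0.37·0.63) / (0.06)²
  = (2.927)² · (0.2451 + 0.2331) / 0.0036
  = 8.5673 · 0.4782 / 0.0036
  = 1138.03
Design effect: 1.6 × 1138.03 = 1820.84.
Round up → n = 1821 per group.

n = 1821 per group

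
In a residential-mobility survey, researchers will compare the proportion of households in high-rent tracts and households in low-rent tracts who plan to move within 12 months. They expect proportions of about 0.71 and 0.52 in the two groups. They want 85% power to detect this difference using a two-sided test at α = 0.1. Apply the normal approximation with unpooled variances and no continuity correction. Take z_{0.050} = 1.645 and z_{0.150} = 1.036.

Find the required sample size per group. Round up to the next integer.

n = (z_{α/2} + z_β)² · [p₁(1−p₁) + p₂(1−p₂)] / (p₁ − p₂)²
  = (1.645 + 1.036)² · (0.71·0.29 + 0.52·0.48) / (0.19)²
  = (2.681)² · (0.2059 + 0.2496) / 0.0361
  = 7.1878 · 0.4555 / 0.0361
  = 90.69
Round up → n = 91 per group.

n = 91 per group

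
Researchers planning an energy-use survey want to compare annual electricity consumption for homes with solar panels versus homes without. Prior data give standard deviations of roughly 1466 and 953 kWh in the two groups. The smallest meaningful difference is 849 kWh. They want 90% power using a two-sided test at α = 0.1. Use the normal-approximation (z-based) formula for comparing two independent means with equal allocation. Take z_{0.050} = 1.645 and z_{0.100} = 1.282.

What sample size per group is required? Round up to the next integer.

n = 37 per group

n = (z_{α/2} + z_β)² · (σ₁² + σ₂²) / δ²
  = (1.645 + 1.282)² · (1466² + 953² = 3057365) / 849²
  = 8.5673 · 3057365 / 720801
  = 36.34
Round up → n = 37 per group.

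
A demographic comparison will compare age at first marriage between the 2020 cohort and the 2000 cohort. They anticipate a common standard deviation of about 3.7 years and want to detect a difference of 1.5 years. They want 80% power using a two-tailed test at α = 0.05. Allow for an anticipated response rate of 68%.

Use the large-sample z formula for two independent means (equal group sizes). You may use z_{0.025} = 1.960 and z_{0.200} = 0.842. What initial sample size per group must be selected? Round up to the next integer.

n = 141 per group

n = (z_{α/2} + z_β)² · (σ₁² + σ₂²) / δ²
  = (1.960 + 0.842)² · (2·3.7² = 27.38) / 1.5²
  = 7.8512 · 27.38 / 2.25
  = 95.54
Adjust for 68% response: 95.54 / 0.68 = 140.50.
Round up → n = 141 per group.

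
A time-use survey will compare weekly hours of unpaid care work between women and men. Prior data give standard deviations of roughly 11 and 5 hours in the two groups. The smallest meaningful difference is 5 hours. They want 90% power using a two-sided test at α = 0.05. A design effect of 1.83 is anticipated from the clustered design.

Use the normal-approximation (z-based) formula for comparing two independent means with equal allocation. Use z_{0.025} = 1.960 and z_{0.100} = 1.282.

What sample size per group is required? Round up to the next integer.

n = (z_{α/2} + z_β)² · (σ₁² + σ₂²) / δ²
  = (1.960 + 1.282)² · (11² + 5² = 146) / 5²
  = 10.5106 · 146 / 25
  = 61.38
Design effect: 1.83 × 61.38 = 112.33.
Round up → n = 113 per group.

n = 113 per group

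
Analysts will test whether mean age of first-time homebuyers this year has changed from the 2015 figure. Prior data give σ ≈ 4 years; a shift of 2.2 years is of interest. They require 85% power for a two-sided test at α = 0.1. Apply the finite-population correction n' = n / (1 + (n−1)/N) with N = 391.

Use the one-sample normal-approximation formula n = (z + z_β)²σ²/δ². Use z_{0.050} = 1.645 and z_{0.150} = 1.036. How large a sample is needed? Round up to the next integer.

n = (z_{α/2} + z_β)² · σ² / δ²
  = (1.645 + 1.036)² · 4² / 2.2²
  = 7.1878 · 16 / 4.84
  = 23.76
Finite-population correction (N = 391): 23.76 / (1 + (23.76 − 1)/391) = 22.45.
Round up → n = 23.

n = 23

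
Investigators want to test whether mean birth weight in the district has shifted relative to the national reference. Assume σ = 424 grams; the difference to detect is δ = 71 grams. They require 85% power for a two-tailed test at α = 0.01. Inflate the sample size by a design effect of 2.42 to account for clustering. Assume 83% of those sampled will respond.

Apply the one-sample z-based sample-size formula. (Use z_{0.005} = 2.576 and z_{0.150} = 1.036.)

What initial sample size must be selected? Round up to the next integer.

n = 1357

n = (z_{α/2} + z_β)² · σ² / δ²
  = (2.576 + 1.036)² · 424² / 71²
  = 13.0465 · 179776 / 5041
  = 465.28
Design effect: 2.42 × 465.28 = 1125.97.
Adjust for 83% response: 1125.97 / 0.83 = 1356.59.
Round up → n = 1357.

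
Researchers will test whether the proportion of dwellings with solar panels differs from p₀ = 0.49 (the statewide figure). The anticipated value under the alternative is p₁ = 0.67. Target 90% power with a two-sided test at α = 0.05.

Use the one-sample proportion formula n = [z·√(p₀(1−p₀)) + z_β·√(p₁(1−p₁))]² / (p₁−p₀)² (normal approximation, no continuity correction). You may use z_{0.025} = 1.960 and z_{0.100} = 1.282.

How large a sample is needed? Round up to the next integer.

n = [z_{α/2}·√(p₀q₀) + z_β·√(p₁q₁)]² / (p₁ − p₀)²
  = [1.960·√(0.49·0.51) + 1.282·√(0.67·0.33)]² / (0.18)²
  = [1.960·0.4999 + 1.282·0.4702]² / 0.0324
  = [1.5826]² / 0.0324
  = 77.30
Round up → n = 78.

n = 78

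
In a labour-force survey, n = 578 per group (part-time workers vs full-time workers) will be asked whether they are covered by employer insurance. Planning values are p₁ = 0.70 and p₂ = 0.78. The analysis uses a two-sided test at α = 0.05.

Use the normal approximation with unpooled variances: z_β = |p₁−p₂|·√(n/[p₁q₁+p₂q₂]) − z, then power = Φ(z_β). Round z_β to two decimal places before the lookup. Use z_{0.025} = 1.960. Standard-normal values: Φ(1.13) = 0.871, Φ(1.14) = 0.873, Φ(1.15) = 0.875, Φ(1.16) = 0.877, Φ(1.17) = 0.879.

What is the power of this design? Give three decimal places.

z_β = |p₁−p₂|·√(n/[p₁q₁+p₂q₂]) − z_{α/2}
    = 0.08 · √(578/0.3816) − 1.960
    = 0.08 · 38.9188 − 1.960
    = 3.1135 − 1.960 = 1.1535 → 1.15
Power = Φ(1.15) = 0.875.

Power ≈ 0.875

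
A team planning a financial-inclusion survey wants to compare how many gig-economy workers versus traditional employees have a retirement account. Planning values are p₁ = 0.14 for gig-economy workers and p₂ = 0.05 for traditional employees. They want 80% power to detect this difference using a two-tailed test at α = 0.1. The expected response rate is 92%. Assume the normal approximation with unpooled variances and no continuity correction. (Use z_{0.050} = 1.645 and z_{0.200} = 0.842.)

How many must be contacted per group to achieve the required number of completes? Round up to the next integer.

n = 140 per group

n = (z_{α/2} + z_β)² · [p₁(1−p₁) + p₂(1−p₂)] / (p₁ − p₂)²
  = (1.645 + 0.842)² · (0.14·0.86 + 0.05·0.95) / (0.09)²
  = (2.487)² · (0.1204 + 0.0475) / 0.0081
  = 6.1852 · 0.1679 / 0.0081
  = 128.21
Adjust for 92% response: 128.21 / 0.92 = 139.36.
Round up → n = 140 per group.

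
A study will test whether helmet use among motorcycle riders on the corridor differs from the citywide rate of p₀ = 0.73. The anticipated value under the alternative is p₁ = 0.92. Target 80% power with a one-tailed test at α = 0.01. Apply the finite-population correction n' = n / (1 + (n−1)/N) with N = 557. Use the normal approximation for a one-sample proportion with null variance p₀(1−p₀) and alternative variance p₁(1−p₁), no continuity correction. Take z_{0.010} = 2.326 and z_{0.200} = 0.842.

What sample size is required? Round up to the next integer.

n = [z_α·√(p₀q₀) + z_β·√(p₁q₁)]² / (p₁ − p₀)²
  = [2.326·√(0.73·0.27) + 0.842·√(0.92·0.08)]² / (0.19)²
  = [2.326·0.4440 + 0.842·0.2713]² / 0.0361
  = [1.2611]² / 0.0361
  = 44.05
Finite-population correction (N = 557): 44.05 / (1 + (44.05 − 1)/557) = 40.89.
Round up → n = 41.

n = 41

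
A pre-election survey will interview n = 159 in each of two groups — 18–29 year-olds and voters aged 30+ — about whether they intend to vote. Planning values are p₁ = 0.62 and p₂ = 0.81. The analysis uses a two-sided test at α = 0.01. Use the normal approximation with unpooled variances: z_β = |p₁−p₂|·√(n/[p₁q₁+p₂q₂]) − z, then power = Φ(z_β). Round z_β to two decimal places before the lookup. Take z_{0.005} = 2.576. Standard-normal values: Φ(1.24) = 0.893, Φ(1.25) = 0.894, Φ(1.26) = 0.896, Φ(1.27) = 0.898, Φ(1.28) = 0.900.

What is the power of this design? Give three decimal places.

Power ≈ 0.896

z_β = |p₁−p₂|·√(n/[p₁q₁+p₂q₂]) − z_{α/2}
    = 0.19 · √(159/0.3895) − 2.576
    = 0.19 · 20.2043 − 2.576
    = 3.8388 − 2.576 = 1.2628 → 1.26
Power = Φ(1.26) = 0.896.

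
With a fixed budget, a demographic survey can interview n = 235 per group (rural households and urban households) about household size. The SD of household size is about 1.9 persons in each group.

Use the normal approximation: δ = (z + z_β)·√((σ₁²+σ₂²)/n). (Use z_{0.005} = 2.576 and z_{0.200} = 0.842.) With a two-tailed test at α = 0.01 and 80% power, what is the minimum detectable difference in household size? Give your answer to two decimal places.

Minimum detectable difference ≈ 0.60 persons

δ = (z_{α/2} + z_β) · √((σ₁²+σ₂²)/n)
  = (2.576 + 0.842) · √(7.22/235)
  = 3.418 · √0.03072
  = 3.418 · 0.1753
  = 0.5991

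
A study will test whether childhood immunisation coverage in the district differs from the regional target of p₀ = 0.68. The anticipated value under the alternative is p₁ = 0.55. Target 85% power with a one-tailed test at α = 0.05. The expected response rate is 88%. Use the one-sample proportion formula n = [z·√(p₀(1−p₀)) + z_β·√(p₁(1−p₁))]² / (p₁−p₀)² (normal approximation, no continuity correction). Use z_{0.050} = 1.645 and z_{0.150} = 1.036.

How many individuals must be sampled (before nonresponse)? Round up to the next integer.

n = [z_α·√(p₀q₀) + z_β·√(p₁q₁)]² / (p₁ − p₀)²
  = [1.645·√(0.68·0.32) + 1.036·√(0.55·0.45)]² / (-0.13)²
  = [1.645·0.4665 + 1.036·0.4975]² / 0.0169
  = [1.2828]² / 0.0169
  = 97.36
Adjust for 88% response: 97.36 / 0.88 = 110.64.
Round up → n = 111.

n = 111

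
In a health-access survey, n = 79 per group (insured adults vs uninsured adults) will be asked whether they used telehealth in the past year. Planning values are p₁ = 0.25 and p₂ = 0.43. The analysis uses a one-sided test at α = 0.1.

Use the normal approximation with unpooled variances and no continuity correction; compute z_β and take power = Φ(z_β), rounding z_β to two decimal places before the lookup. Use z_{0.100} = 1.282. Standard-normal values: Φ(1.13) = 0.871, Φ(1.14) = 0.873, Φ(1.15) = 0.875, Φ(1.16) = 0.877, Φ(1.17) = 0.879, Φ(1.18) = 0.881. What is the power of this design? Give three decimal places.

z_β = |p₁−p₂|·√(n/[p₁q₁+p₂q₂]) − z_α
    = 0.18 · √(79/0.4326) − 1.282
    = 0.18 · 13.5136 − 1.282
    = 2.4324 − 1.282 = 1.1504 → 1.15
Power = Φ(1.15) = 0.875.

Power ≈ 0.875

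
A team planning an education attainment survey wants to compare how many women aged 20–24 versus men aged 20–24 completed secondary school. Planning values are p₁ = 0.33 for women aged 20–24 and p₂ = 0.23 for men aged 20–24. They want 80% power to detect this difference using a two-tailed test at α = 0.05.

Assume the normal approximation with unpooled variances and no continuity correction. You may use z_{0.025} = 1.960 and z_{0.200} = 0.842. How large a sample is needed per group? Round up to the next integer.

n = 313 per group

n = (z_{α/2} + z_β)² · [p₁(1−p₁) + p₂(1−p₂)] / (p₁ − p₂)²
  = (1.960 + 0.842)² · (0.33·0.67 + 0.23·0.77) / (0.10)²
  = (2.802)² · (0.2211 + 0.1771) / 0.0100
  = 7.8512 · 0.3982 / 0.0100
  = 312.63
Round up → n = 313 per group.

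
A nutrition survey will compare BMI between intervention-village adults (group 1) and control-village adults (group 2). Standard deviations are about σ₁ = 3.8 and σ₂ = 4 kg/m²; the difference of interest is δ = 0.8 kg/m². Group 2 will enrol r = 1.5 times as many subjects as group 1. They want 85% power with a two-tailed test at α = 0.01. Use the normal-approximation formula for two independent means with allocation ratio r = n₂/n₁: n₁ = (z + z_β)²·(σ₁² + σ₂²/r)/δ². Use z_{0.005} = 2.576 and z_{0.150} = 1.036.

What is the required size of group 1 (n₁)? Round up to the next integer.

n₁ = (z_{α/2} + z_β)² · (σ₁² + σ₂²/r) / δ²
   = (2.576 + 1.036)² · (3.8² + 4²/1.5) / 0.8²
   = 13.0465 · (14.44 + 10.6667) / 0.64
   = 13.0465 · 25.1067 / 0.64
   = 511.81
Round up → n₁ = 512; n₂ = r·n₁ = 1.5 × 512 = 768.

n₁ = 512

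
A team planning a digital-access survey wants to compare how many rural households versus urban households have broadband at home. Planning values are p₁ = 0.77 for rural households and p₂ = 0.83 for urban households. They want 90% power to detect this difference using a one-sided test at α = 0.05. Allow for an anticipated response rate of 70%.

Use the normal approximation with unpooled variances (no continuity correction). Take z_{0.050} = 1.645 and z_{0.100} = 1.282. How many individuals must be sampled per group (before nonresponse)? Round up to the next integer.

n = (z_α + z_β)² · [p₁(1−p₁) + p₂(1−p₂)] / (p₁ − p₂)²
  = (1.645 + 1.282)² · (0.77·0.23 + 0.83·0.17) / (-0.06)²
  = (2.927)² · (0.1771 + 0.1411) / 0.0036
  = 8.5673 · 0.3182 / 0.0036
  = 757.26
Adjust for 70% response: 757.26 / 0.70 = 1081.80.
Round up → n = 1082 per group.

n = 1082 per group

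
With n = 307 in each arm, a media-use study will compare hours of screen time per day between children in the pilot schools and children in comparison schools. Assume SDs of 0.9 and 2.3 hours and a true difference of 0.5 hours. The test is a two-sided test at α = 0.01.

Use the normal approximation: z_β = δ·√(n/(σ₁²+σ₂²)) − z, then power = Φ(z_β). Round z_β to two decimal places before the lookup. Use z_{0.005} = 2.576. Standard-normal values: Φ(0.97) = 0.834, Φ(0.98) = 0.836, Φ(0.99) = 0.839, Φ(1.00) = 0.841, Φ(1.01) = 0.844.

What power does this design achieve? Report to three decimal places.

Power ≈ 0.834

z_β = δ·√(n/(σ₁²+σ₂²)) − z_{α/2}
    = 0.5 · √(307/6.1) − 2.576
    = 0.5 · 7.09421 − 2.576
    = 3.5471 − 2.576 = 0.9711 → 0.97
Power = Φ(0.97) = 0.834.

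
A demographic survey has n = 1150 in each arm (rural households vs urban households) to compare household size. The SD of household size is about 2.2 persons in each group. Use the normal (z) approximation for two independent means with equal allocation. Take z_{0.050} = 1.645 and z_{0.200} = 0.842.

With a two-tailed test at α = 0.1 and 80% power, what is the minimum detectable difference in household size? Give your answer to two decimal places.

Minimum detectable difference ≈ 0.23 persons

δ = (z_{α/2} + z_β) · √((σ₁²+σ₂²)/n)
  = (1.645 + 0.842) · √(9.68/1150)
  = 2.487 · √0.00842
  = 2.487 · 0.0917
  = 0.2282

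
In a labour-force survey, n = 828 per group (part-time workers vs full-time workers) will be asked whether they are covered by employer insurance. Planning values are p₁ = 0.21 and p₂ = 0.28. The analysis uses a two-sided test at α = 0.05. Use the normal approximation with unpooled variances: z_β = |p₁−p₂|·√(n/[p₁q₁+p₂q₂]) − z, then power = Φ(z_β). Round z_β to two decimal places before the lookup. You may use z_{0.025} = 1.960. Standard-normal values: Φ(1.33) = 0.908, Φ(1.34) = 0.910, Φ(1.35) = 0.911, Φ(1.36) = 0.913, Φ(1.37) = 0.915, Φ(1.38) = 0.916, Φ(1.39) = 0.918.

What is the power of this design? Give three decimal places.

Power ≈ 0.913

z_β = |p₁−p₂|·√(n/[p₁q₁+p₂q₂]) − z_{α/2}
    = 0.07 · √(828/0.3675) − 1.960
    = 0.07 · 47.4664 − 1.960
    = 3.3226 − 1.960 = 1.3626 → 1.36
Power = Φ(1.36) = 0.913.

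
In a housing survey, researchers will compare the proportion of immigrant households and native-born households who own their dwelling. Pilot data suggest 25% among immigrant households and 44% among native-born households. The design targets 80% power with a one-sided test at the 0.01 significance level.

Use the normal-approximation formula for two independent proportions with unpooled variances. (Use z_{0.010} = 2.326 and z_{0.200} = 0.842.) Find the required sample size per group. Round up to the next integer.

n = (z_α + z_β)² · [p₁(1−p₁) + p₂(1−p₂)] / (p₁ − p₂)²
  = (2.326 + 0.842)² · (0.25·0.75 + 0.44·0.56) / (-0.19)²
  = (3.168)² · (0.1875 + 0.2464) / 0.0361
  = 10.0362 · 0.4339 / 0.0361
  = 120.63
Round up → n = 121 per group.

n = 121 per group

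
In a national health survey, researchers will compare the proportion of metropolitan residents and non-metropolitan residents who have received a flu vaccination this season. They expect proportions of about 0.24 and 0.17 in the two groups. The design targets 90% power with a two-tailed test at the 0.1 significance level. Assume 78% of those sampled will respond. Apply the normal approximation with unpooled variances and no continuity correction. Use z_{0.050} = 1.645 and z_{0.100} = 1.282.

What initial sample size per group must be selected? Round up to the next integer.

n = (z_{α/2} + z_β)² · [p₁(1−p₁) + p₂(1−p₂)] / (p₁ − p₂)²
  = (1.645 + 1.282)² · (0.24·0.76 + 0.17·0.83) / (0.07)²
  = (2.927)² · (0.1824 + 0.1411) / 0.0049
  = 8.5673 · 0.3235 / 0.0049
  = 565.62
Adjust for 78% response: 565.62 / 0.78 = 725.15.
Round up → n = 726 per group.

n = 726 per group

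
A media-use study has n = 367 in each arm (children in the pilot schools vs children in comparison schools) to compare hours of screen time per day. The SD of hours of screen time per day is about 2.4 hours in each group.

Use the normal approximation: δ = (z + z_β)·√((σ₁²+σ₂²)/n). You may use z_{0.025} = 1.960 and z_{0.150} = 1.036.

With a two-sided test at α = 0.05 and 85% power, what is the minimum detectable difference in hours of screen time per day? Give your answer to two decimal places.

Minimum detectable difference ≈ 0.53 hours

δ = (z_{α/2} + z_β) · √((σ₁²+σ₂²)/n)
  = (1.960 + 1.036) · √(11.52/367)
  = 2.996 · √0.03139
  = 2.996 · 0.1772
  = 0.5308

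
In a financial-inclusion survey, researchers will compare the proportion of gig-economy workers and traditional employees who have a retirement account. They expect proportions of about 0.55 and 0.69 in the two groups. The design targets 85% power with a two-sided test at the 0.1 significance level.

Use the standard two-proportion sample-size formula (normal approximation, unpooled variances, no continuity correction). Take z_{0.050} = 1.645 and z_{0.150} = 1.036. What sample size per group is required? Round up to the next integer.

n = 170 per group

n = (z_{α/2} + z_β)² · [p₁(1−p₁) + p₂(1−p₂)] / (p₁ − p₂)²
  = (1.645 + 1.036)² · (0.55·0.45 + 0.69·0.31) / (-0.14)²
  = (2.681)² · (0.2475 + 0.2139) / 0.0196
  = 7.1878 · 0.4614 / 0.0196
  = 169.21
Round up → n = 170 per group.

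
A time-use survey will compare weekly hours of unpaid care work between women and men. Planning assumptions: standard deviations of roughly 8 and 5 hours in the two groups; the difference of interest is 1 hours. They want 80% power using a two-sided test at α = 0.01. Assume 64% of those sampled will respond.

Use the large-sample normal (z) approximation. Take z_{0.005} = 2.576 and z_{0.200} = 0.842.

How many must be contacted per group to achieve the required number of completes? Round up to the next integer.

n = (z_{α/2} + z_β)² · (σ₁² + σ₂²) / δ²
  = (2.576 + 0.842)² · (8² + 5² = 89) / 1²
  = 11.6827 · 89 / 1
  = 1039.76
Adjust for 64% response: 1039.76 / 0.64 = 1624.63.
Round up → n = 1625 per group.

n = 1625 per group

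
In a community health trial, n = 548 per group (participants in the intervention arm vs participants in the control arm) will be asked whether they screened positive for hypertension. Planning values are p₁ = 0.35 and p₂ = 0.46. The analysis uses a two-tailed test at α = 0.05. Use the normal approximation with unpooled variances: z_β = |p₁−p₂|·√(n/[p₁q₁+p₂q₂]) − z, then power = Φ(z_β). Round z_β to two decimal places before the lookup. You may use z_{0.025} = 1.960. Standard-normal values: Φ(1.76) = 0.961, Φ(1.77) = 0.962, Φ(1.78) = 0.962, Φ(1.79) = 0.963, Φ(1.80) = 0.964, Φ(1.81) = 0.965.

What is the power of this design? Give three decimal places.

z_β = |p₁−p₂|·√(n/[p₁q₁+p₂q₂]) − z_{α/2}
    = 0.11 · √(548/0.4759) − 1.960
    = 0.11 · 33.9338 − 1.960
    = 3.7327 − 1.960 = 1.7727 → 1.77
Power = Φ(1.77) = 0.962.

Power ≈ 0.962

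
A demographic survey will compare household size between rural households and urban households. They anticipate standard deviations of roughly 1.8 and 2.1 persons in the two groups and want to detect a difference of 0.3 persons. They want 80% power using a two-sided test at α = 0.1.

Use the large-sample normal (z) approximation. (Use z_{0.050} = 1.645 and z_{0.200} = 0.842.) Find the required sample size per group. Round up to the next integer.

n = (z_{α/2} + z_β)² · (σ₁² + σ₂²) / δ²
  = (1.645 + 0.842)² · (1.8² + 2.1² = 7.65) / 0.3²
  = 6.1852 · 7.65 / 0.09
  = 525.74
Round up → n = 526 per group.

n = 526 per group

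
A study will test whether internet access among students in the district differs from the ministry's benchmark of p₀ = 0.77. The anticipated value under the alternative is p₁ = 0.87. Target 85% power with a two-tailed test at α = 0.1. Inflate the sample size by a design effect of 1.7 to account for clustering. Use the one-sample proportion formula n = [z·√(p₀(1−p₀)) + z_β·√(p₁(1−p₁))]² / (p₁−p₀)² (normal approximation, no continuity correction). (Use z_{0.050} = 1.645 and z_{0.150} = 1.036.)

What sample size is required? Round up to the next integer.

n = 185

n = [z_{α/2}·√(p₀q₀) + z_β·√(p₁q₁)]² / (p₁ − p₀)²
  = [1.645·√(0.77·0.23) + 1.036·√(0.87·0.13)]² / (0.10)²
  = [1.645·0.4208 + 1.036·0.3363]² / 0.0100
  = [1.0407]² / 0.0100
  = 108.30
Design effect: 1.7 × 108.30 = 184.11.
Round up → n = 185.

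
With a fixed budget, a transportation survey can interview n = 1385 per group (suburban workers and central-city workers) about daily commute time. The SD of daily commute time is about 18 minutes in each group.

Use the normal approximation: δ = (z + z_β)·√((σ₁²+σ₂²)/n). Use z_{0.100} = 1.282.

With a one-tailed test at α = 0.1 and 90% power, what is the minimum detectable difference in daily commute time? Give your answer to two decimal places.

δ = (z_α + z_β) · √((σ₁²+σ₂²)/n)
  = (1.282 + 1.282) · √(648/1385)
  = 2.564 · √0.46787
  = 2.564 · 0.6840
  = 1.7538

Minimum detectable difference ≈ 1.75 minutes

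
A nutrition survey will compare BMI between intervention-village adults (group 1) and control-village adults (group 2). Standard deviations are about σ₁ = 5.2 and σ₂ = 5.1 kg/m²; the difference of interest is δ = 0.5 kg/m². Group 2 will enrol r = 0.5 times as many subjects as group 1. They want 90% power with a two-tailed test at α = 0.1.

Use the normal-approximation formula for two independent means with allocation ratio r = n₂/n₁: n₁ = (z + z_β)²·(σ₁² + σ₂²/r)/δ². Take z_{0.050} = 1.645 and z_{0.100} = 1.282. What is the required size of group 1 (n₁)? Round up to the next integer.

n₁ = 2710

n₁ = (z_{α/2} + z_β)² · (σ₁² + σ₂²/r) / δ²
   = (1.645 + 1.282)² · (5.2² + 5.1²/0.5) / 0.5²
   = 8.5673 · (27.04 + 52.02) / 0.25
   = 8.5673 · 79.06 / 0.25
   = 2709.33
Round up → n₁ = 2710; n₂ = r·n₁ = 0.5 × 2710 = 1355.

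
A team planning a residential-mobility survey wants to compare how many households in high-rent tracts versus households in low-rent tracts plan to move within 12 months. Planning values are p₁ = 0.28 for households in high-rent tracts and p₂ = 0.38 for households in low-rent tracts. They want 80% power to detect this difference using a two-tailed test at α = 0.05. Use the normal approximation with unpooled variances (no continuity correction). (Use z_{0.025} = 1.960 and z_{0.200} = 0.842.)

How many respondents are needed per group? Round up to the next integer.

n = (z_{α/2} + z_β)² · [p₁(1−p₁) + p₂(1−p₂)] / (p₁ − p₂)²
  = (1.960 + 0.842)² · (0.28·0.72 + 0.38·0.62) / (-0.10)²
  = (2.802)² · (0.2016 + 0.2356) / 0.0100
  = 7.8512 · 0.4372 / 0.0100
  = 343.25
Round up → n = 344 per group.

n = 344 per group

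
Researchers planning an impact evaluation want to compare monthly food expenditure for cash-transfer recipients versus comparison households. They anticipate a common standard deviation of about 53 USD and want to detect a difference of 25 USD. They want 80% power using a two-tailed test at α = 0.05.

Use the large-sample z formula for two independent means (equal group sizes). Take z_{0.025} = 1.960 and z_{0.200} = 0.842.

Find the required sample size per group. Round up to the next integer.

n = (z_{α/2} + z_β)² · (σ₁² + σ₂²) / δ²
  = (1.960 + 0.842)² · (2·53² = 5618) / 25²
  = 7.8512 · 5618 / 625
  = 70.57
Round up → n = 71 per group.

n = 71 per group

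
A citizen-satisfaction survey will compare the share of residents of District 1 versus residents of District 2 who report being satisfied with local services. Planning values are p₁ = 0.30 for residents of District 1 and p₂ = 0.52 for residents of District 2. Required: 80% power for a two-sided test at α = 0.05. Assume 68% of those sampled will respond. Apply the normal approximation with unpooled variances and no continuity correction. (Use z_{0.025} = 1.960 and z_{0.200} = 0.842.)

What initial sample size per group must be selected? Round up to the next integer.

n = 110 per group

n = (z_{α/2} + z_β)² · [p₁(1−p₁) + p₂(1−p₂)] / (p₁ − p₂)²
  = (1.960 + 0.842)² · (0.30·0.70 + 0.52·0.48) / (-0.22)²
  = (2.802)² · (0.2100 + 0.2496) / 0.0484
  = 7.8512 · 0.4596 / 0.0484
  = 74.55
Adjust for 68% response: 74.55 / 0.68 = 109.64.
Round up → n = 110 per group.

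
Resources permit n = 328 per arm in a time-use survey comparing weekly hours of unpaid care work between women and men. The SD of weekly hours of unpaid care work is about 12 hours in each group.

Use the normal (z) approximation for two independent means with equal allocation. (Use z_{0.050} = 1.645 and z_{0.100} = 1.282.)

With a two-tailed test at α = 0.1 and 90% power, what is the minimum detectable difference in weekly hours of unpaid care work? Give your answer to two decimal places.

δ = (z_{α/2} + z_β) · √((σ₁²+σ₂²)/n)
  = (1.645 + 1.282) · √(288/328)
  = 2.927 · √0.87805
  = 2.927 · 0.9370
  = 2.7427

Minimum detectable difference ≈ 2.74 hours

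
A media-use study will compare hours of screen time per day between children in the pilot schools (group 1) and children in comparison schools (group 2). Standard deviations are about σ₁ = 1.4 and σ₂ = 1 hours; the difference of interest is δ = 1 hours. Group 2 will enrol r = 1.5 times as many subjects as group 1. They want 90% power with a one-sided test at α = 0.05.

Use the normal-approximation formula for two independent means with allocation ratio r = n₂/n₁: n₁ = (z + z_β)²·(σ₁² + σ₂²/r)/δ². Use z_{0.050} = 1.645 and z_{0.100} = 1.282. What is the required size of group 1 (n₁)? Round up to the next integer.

n₁ = 23

n₁ = (z_α + z_β)² · (σ₁² + σ₂²/r) / δ²
   = (1.645 + 1.282)² · (1.4² + 1²/1.5) / 1²
   = 8.5673 · (1.96 + 0.66667) / 1
   = 8.5673 · 2.6267 / 1
   = 22.50
Round up → n₁ = 23; n₂ = r·n₁ = 1.5 × 23 = 35.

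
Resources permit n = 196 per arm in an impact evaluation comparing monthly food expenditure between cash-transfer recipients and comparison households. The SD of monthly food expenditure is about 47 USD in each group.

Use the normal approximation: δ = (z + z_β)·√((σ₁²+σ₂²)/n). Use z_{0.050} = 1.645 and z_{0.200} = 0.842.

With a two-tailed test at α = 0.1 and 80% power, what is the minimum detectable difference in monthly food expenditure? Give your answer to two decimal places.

δ = (z_{α/2} + z_β) · √((σ₁²+σ₂²)/n)
  = (1.645 + 0.842) · √(4418/196)
  = 2.487 · √22.5408
  = 2.487 · 4.7477
  = 11.8076

Minimum detectable difference ≈ 11.81 USD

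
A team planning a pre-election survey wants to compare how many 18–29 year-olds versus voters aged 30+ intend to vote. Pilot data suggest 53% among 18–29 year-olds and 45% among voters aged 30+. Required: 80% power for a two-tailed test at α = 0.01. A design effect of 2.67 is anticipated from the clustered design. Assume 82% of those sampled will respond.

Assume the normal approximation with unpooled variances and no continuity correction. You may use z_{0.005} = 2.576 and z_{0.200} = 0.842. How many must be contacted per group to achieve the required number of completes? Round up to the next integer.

n = (z_{α/2} + z_β)² · [p₁(1−p₁) + p₂(1−p₂)] / (p₁ − p₂)²
  = (2.576 + 0.842)² · (0.53·0.47 + 0.45·0.55) / (0.08)²
  = (3.418)² · (0.2491 + 0.2475) / 0.0064
  = 11.6827 · 0.4966 / 0.0064
  = 906.51
Design effect: 2.67 × 906.51 = 2420.37.
Adjust for 82% response: 2420.37 / 0.82 = 2951.67.
Round up → n = 2952 per group.

n = 2952 per group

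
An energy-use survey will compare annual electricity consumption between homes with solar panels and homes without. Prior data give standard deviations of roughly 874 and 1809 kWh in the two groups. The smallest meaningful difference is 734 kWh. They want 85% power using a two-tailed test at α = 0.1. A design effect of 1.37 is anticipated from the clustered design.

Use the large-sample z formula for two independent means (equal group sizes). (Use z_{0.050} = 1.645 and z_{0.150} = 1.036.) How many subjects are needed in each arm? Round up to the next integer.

n = 74 per group

n = (z_{α/2} + z_β)² · (σ₁² + σ₂²) / δ²
  = (1.645 + 1.036)² · (874² + 1809² = 4036357) / 734²
  = 7.1878 · 4036357 / 538756
  = 53.85
Design effect: 1.37 × 53.85 = 73.78.
Round up → n = 74 per group.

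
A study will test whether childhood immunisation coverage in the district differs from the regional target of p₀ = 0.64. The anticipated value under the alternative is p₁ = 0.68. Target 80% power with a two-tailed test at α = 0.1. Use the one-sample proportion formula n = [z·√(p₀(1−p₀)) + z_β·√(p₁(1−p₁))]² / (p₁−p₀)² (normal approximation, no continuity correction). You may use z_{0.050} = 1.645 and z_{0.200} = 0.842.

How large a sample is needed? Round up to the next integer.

n = 874

n = [z_{α/2}·√(p₀q₀) + z_β·√(p₁q₁)]² / (p₁ − p₀)²
  = [1.645·√(0.64·0.36) + 0.842·√(0.68·0.32)]² / (0.04)²
  = [1.645·0.4800 + 0.842·0.4665]² / 0.0016
  = [1.1824]² / 0.0016
  = 873.75
Round up → n = 874.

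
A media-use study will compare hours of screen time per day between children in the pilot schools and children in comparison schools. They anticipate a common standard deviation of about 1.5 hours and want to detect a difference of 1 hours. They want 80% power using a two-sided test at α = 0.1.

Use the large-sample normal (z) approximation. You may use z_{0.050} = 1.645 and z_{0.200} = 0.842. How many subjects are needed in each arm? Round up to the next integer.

n = (z_{α/2} + z_β)² · (σ₁² + σ₂²) / δ²
  = (1.645 + 0.842)² · (2·1.5² = 4.5) / 1²
  = 6.1852 · 4.5 / 1
  = 27.83
Round up → n = 28 per group.

n = 28 per group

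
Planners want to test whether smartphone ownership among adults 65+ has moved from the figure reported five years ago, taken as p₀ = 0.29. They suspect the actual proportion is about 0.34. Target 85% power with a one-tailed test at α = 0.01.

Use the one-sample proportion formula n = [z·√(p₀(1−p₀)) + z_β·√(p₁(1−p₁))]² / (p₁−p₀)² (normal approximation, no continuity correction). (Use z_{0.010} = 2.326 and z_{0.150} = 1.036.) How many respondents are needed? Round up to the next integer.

n = [z_α·√(p₀q₀) + z_β·√(p₁q₁)]² / (p₁ − p₀)²
  = [2.326·√(0.29·0.71) + 1.036·√(0.34·0.66)]² / (0.05)²
  = [2.326·0.4538 + 1.036·0.4737]² / 0.0025
  = [1.5462]² / 0.0025
  = 956.31
Round up → n = 957.

n = 957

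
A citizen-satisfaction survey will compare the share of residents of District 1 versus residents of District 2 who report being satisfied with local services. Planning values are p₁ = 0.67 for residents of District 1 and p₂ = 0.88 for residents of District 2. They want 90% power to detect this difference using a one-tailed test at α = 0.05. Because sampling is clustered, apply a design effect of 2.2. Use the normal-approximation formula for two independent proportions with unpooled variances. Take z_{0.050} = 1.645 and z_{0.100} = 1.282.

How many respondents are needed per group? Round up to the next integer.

n = 140 per group

n = (z_α + z_β)² · [p₁(1−p₁) + p₂(1−p₂)] / (p₁ − p₂)²
  = (1.645 + 1.282)² · (0.67·0.33 + 0.88·0.12) / (-0.21)²
  = (2.927)² · (0.2211 + 0.1056) / 0.0441
  = 8.5673 · 0.3267 / 0.0441
  = 63.47
Design effect: 2.2 × 63.47 = 139.63.
Round up → n = 140 per group.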